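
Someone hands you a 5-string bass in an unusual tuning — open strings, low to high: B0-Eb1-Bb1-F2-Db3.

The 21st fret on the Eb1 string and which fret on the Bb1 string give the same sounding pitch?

14

Eb1 at fret 21 is Eb1 + 21 semitones = C3.
The open Bb1 string is 7 semitones above the open Eb1, so the same pitch on the Bb1 string lies at fret 21 − 7 = 14.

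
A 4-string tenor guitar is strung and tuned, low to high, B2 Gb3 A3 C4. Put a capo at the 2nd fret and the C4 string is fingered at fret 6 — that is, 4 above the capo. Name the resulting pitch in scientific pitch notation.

The capo raises the open C4 by 2 semitones to D4; fretting 4 more gives C4 + 2 + 4 = C4 + 6 semitones = Gb4.

Gb4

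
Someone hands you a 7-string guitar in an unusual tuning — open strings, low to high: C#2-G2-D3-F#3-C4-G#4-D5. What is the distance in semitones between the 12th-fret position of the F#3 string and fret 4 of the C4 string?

2 semitones

F#3 at fret 12 → F#4 (MIDI 66); C4 at fret 4 → E4 (MIDI 64).
66 − 64 = 2, so the two pitches are 2 semitones apart, with F#4 the higher.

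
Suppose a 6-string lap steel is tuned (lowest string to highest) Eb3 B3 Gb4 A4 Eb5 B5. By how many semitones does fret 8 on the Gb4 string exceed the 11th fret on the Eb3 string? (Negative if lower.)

Gb4 at fret 8 → D5 (MIDI 74); Eb3 at fret 11 → D4 (MIDI 62).
74 − 62 = 12, so the two pitches are 12 semitones apart.

12 semitones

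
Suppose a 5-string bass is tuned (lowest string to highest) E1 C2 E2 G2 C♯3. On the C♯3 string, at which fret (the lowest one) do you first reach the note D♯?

2

From C♯3, count semitones up the chromatic scale until reaching D♯: C#–D–D# — 2 steps.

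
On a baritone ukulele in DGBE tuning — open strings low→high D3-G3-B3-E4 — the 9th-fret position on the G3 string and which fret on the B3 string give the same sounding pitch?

5

G3 at fret 9 is G3 + 9 semitones = E4.
The open B3 string is 4 semitones above the open G3, so the same pitch on the B3 string lies at fret 9 − 4 = 5.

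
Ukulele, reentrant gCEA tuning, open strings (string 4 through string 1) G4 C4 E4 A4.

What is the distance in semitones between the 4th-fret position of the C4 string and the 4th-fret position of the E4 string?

C4 at fret 4 → E4 (MIDI 64); E4 at fret 4 → G#4 (MIDI 68).
64 − 68 = -4, so the two pitches are 4 semitones apart, with G#4 the higher.

4 semitones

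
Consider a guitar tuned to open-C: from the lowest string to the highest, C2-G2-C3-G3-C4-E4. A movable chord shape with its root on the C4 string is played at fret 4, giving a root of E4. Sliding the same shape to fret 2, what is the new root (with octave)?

D4

Moving from fret 4 to fret 2 shifts the root by -2 semitones.
E4 down 2 semitones is D4.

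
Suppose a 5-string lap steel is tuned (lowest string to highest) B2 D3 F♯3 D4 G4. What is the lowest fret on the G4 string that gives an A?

From G4, count semitones up the chromatic scale until reaching A: G–G#–A — 2 steps.

2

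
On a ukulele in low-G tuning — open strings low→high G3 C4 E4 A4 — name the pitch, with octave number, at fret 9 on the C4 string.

Each fret is one semitone, so C4 + 9 = A4.

A4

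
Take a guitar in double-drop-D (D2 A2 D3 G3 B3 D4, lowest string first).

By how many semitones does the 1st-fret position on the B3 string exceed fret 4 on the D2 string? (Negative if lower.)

18 semitones

B3 at fret 1 → C4 (MIDI 60); D2 at fret 4 → F#2 (MIDI 42).
60 − 42 = 18, so the two pitches are 18 semitones apart.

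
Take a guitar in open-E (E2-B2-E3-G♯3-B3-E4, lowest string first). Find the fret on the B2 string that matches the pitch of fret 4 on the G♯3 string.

13

G♯3 at fret 4 is G♯3 + 4 semitones = C4.
The open B2 string is 9 semitones below the open G♯3, so the same pitch on the B2 string lies at fret 4 + 9 = 13.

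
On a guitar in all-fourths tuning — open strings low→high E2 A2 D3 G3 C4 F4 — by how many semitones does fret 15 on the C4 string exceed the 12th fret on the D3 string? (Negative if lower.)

13 semitones

C4 at fret 15 → D♯5 (MIDI 75); D3 at fret 12 → D4 (MIDI 62).
75 − 62 = 13, so the two pitches are 13 semitones apart.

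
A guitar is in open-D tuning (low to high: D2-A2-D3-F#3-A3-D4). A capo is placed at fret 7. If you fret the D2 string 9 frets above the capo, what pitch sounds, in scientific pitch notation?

The capo raises the open D2 by 7 semitones to A2; fretting 9 more gives D2 + 7 + 9 = D2 + 16 semitones = F#3.

F#3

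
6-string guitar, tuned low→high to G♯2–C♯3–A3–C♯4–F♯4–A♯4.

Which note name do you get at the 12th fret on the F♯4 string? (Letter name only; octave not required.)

F♯

The open F♯4 string plus 12 semitones: F#–G–G#–A–…–E–F–F#.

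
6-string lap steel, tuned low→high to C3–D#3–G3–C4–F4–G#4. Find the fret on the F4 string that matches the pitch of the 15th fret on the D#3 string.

Fret 15 on D#3 is MIDI 51 + 15 = 66 (F#4). On the F4 string (open MIDI 65), that pitch is 66 − 65 = fret 1.

1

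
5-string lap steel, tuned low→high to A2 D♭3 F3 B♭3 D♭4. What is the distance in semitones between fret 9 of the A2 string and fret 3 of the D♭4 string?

10 semitones

A2 at fret 9 → G♭3 (MIDI 54); D♭4 at fret 3 → E4 (MIDI 64).
54 − 64 = -10, so the two pitches are 10 semitones apart, with E4 the higher.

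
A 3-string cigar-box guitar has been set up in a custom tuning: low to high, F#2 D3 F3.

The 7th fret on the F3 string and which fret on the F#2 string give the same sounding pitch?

F3 at fret 7 is F3 + 7 semitones = C4.
The open F#2 string is 11 semitones below the open F3, so the same pitch on the F#2 string lies at fret 7 + 11 = 18.

18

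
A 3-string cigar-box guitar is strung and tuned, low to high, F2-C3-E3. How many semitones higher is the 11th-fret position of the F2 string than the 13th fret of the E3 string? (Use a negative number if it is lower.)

F2 at fret 11 → E3 (MIDI 52); E3 at fret 13 → F4 (MIDI 65).
52 − 65 = -13, so the two pitches are 13 semitones apart.

-13 semitones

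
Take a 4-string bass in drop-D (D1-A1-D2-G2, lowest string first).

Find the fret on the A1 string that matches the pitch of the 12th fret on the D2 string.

D2 at fret 12 is D2 + 12 semitones = D3.
The open A1 string is 5 semitones below the open D2, so the same pitch on the A1 string lies at fret 12 + 5 = 17.

17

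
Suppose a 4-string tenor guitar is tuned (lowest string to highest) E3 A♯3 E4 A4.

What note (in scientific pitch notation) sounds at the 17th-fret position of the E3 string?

The open E3 string plus 17 semitones: E–F–F#–G–…–G–G#–A.
The walk passes from B into C once, so the octave number goes from 3 to 4.

A4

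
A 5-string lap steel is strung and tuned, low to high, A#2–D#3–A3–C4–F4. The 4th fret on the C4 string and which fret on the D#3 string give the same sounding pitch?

13

C4 at fret 4 is C4 + 4 semitones = E4.
The open D#3 string is 9 semitones below the open C4, so the same pitch on the D#3 string lies at fret 4 + 9 = 13.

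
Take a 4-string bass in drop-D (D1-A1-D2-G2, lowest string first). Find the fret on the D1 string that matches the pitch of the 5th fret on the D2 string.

17

D2 at fret 5 is D2 + 5 semitones = G2.
The open D1 string is 12 semitones below the open D2, so the same pitch on the D1 string lies at fret 5 + 12 = 17.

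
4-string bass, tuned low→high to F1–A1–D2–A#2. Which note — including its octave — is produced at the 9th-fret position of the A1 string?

Each fret is one semitone, so A1 + 9 = F#2.

F#2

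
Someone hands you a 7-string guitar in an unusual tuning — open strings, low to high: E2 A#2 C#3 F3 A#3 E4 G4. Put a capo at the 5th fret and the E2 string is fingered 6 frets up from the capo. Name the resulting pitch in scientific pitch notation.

D#3

The capo raises the open E2 by 5 semitones to A2; fretting 6 more gives E2 + 5 + 6 = E2 + 11 semitones = D#3.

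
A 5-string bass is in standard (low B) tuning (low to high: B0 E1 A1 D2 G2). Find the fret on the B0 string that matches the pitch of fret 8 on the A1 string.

Fret 8 on A1 is MIDI 33 + 8 = 41 (F2). On the B0 string (open MIDI 23), that pitch is 41 − 23 = fret 18.

18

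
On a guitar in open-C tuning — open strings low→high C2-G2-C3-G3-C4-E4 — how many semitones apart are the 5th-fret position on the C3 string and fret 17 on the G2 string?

C3 at fret 5 → F3 (MIDI 53); G2 at fret 17 → C4 (MIDI 60).
53 − 60 = -7, so the two pitches are 7 semitones apart, with C4 the higher.

7 semitones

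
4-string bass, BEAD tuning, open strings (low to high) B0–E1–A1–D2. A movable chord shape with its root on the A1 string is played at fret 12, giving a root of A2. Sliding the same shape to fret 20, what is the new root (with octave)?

F3

Moving from fret 12 to fret 20 shifts the root by 8 semitones.
A2 up 8 semitones is F3.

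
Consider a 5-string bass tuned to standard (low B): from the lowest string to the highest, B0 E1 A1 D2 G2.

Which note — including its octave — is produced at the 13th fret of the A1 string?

Each fret is one semitone, so A1 + 13 = A♯2.

A♯2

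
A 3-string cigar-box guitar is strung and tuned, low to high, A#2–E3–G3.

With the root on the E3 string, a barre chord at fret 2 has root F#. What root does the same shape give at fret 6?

Moving from fret 2 to fret 6 shifts the root by 4 semitones.
F# up 4 semitones is A#.

A#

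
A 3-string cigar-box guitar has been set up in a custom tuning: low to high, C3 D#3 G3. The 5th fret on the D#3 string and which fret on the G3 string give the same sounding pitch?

D#3 at fret 5 is D#3 + 5 semitones = G#3.
The open G3 string is 4 semitones above the open D#3, so the same pitch on the G3 string lies at fret 5 − 4 = 1.

1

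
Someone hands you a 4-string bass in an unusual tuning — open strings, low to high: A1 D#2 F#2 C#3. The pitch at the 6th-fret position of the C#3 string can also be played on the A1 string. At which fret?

Fret 6 on C#3 is MIDI 49 + 6 = 55 (G3). On the A1 string (open MIDI 33), that pitch is 55 − 33 = fret 22.

22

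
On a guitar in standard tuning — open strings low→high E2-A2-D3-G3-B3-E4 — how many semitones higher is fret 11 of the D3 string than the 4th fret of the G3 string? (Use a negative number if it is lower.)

2 semitones

D3 at fret 11 → C#4 (MIDI 61); G3 at fret 4 → B3 (MIDI 59).
61 − 59 = 2, so the two pitches are 2 semitones apart.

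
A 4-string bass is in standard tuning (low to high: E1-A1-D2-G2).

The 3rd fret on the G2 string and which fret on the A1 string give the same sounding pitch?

13

G2 at fret 3 is G2 + 3 semitones = A#2.
The open A1 string is 10 semitones below the open G2, so the same pitch on the A1 string lies at fret 3 + 10 = 13.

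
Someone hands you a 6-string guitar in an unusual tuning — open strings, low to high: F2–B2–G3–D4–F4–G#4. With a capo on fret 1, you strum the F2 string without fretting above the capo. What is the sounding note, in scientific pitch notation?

F#2

The capo raises the open F2 by 1 semitone to F#2; fretting 0 more gives F2 + 1 + 0 = F2 + 1 semitone = F#2.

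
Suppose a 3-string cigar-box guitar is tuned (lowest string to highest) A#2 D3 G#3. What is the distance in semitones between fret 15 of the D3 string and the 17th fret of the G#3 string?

8 semitones

D3 at fret 15 → F4 (MIDI 65); G#3 at fret 17 → C#5 (MIDI 73).
65 − 73 = -8, so the two pitches are 8 semitones apart, with C#5 the higher.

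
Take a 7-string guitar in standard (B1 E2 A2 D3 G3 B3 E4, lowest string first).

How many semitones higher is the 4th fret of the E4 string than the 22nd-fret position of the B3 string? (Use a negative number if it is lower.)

E4 at fret 4 → G#4 (MIDI 68); B3 at fret 22 → A5 (MIDI 81).
68 − 81 = -13, so the two pitches are 13 semitones apart.

-13 semitones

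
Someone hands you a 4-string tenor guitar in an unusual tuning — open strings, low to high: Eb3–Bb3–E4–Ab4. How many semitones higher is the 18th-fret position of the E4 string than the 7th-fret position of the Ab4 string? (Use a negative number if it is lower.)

7 semitones

E4 at fret 18 → Bb5 (MIDI 82); Ab4 at fret 7 → Eb5 (MIDI 75).
82 − 75 = 7, so the two pitches are 7 semitones apart.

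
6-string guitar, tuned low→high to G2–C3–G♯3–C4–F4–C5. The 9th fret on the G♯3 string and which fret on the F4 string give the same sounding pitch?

0

G♯3 at fret 9 is G♯3 + 9 semitones = F4.
The open F4 string is 9 semitones above the open G♯3, so the same pitch on the F4 string lies at fret 9 − 9 = 0.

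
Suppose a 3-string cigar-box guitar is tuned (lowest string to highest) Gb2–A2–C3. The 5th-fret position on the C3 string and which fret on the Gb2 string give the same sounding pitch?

11

Fret 5 on C3 is MIDI 48 + 5 = 53 (F3). On the Gb2 string (open MIDI 42), that pitch is 53 − 42 = fret 11.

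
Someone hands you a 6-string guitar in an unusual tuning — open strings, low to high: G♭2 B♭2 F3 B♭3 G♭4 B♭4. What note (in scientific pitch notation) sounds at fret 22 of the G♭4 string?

The open G♭4 string plus 22 semitones: Gb–G–Ab–A–…–D–Eb–E.
The walk passes from B into C 2 times, so the octave number goes from 4 to 6.

E6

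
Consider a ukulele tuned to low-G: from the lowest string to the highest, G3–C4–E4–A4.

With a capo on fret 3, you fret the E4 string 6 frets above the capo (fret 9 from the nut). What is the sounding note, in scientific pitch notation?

C♯5

The capo raises the open E4 by 3 semitones to G4; fretting 6 more gives E4 + 3 + 6 = E4 + 9 semitones = C♯5.
(Also written D♭.)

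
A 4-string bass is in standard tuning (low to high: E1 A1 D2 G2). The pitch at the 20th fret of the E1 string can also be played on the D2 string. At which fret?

10

E1 at fret 20 is E1 + 20 semitones = C3.
The open D2 string is 10 semitones above the open E1, so the same pitch on the D2 string lies at fret 20 − 10 = 10.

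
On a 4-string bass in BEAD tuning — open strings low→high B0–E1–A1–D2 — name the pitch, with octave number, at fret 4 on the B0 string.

Each fret is one semitone, so B0 + 4 = D#1.
(Equivalently spelled Eb1.)

D#1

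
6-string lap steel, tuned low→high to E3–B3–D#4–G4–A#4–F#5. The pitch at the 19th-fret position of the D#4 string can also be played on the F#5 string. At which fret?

D#4 at fret 19 is D#4 + 19 semitones = A#5.
The open F#5 string is 15 semitones above the open D#4, so the same pitch on the F#5 string lies at fret 19 − 15 = 4.

4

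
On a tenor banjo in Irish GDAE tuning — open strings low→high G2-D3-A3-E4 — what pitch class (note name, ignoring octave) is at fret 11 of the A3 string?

G#

A3 is MIDI 57. Adding 11 gives 68; 68 mod 12 = 8, i.e. G#.
(Equivalently spelled Ab.)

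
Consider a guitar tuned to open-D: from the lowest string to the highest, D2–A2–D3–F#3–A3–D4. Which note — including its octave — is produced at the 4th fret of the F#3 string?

A#3

Each fret is one semitone, so F#3 + 4 = A#3.
(Equivalently spelled Bb3.)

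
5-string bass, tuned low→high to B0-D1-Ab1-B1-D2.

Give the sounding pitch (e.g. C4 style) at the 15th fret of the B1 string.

B1 is MIDI 35. Adding 15 gives 50, which is D3.

D3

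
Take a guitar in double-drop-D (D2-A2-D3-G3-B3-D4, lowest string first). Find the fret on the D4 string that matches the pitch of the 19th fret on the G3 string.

12

G3 at fret 19 is G3 + 19 semitones = D5.
The open D4 string is 7 semitones above the open G3, so the same pitch on the D4 string lies at fret 19 − 7 = 12.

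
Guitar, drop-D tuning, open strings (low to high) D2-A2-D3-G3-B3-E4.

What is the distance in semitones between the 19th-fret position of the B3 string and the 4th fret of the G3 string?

B3 at fret 19 → F♯5 (MIDI 78); G3 at fret 4 → B3 (MIDI 59).
78 − 59 = 19, so the two pitches are 19 semitones apart, with F♯5 the higher.

19 semitones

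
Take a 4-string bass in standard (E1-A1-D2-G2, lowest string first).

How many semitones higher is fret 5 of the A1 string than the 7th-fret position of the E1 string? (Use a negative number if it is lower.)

3 semitones

A1 at fret 5 → D2 (MIDI 38); E1 at fret 7 → B1 (MIDI 35).
38 − 35 = 3, so the two pitches are 3 semitones apart.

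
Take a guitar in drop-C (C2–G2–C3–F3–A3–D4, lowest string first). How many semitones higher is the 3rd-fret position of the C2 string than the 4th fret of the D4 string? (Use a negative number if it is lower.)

C2 at fret 3 → D#2 (MIDI 39); D4 at fret 4 → F#4 (MIDI 66).
39 − 66 = -27, so the two pitches are 27 semitones apart.

-27 semitones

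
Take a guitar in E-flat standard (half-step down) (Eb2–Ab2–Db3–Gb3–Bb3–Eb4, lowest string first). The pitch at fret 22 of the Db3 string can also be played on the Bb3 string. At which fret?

Fret 22 on Db3 is MIDI 49 + 22 = 71 (B4). On the Bb3 string (open MIDI 58), that pitch is 71 − 58 = fret 13.

13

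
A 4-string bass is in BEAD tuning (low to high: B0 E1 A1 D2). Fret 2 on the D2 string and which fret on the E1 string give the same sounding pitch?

12

Fret 2 on D2 is MIDI 38 + 2 = 40 (E2). On the E1 string (open MIDI 28), that pitch is 40 − 28 = fret 12.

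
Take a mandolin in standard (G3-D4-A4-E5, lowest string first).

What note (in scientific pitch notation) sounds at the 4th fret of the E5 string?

G♯5

E5 is MIDI 76. Adding 4 gives 80, which is G♯5.
(Equivalently spelled A♭5.)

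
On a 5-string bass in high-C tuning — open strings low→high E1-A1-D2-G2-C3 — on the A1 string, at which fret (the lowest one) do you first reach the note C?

From A1, count semitones up the chromatic scale until reaching C: A–A#–B–C — 3 steps.

3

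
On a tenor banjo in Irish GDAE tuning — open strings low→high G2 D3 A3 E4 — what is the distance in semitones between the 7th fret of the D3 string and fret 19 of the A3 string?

19 semitones

D3 at fret 7 → A3 (MIDI 57); A3 at fret 19 → E5 (MIDI 76).
57 − 76 = -19, so the two pitches are 19 semitones apart, with E5 the higher.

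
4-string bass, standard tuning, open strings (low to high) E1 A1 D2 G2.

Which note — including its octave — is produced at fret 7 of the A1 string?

Each fret is one semitone, so A1 + 7 = E2.

E2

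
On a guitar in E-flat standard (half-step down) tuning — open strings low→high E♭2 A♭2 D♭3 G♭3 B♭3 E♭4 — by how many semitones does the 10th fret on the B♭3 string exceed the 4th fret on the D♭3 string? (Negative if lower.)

B♭3 at fret 10 → A♭4 (MIDI 68); D♭3 at fret 4 → F3 (MIDI 53).
68 − 53 = 15, so the two pitches are 15 semitones apart.

15 semitones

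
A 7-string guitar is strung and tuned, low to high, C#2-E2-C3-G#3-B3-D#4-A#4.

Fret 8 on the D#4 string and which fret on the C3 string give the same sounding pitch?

D#4 at fret 8 is D#4 + 8 semitones = B4.
The open C3 string is 15 semitones below the open D#4, so the same pitch on the C3 string lies at fret 8 + 15 = 23.

23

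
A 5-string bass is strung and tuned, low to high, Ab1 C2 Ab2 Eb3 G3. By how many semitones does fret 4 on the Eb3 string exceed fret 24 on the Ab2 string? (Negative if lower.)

-13 semitones

Eb3 at fret 4 → G3 (MIDI 55); Ab2 at fret 24 → Ab4 (MIDI 68).
55 − 68 = -13, so the two pitches are 13 semitones apart.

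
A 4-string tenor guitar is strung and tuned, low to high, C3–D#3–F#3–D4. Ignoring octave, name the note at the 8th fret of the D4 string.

A#

The open D4 string plus 8 semitones: D–D#–E–F–F#–G–G#–A–A#.
(Equivalently spelled Bb.)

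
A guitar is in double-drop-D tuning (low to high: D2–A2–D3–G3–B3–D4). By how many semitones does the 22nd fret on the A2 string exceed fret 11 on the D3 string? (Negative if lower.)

6 semitones

A2 at fret 22 → G4 (MIDI 67); D3 at fret 11 → C#4 (MIDI 61).
67 − 61 = 6, so the two pitches are 6 semitones apart.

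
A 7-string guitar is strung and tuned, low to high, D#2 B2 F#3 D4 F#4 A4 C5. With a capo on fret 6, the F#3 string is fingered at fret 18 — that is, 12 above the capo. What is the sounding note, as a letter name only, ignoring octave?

The capo raises the open F#3 by 6 semitones to C4; fretting 12 more gives F#3 + 6 + 12 = F#3 + 18 semitones, landing on C.

C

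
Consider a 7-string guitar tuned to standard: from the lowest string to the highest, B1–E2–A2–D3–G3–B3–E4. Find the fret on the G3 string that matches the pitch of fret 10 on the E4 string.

Fret 10 on E4 is MIDI 64 + 10 = 74 (D5). On the G3 string (open MIDI 55), that pitch is 74 − 55 = fret 19.

19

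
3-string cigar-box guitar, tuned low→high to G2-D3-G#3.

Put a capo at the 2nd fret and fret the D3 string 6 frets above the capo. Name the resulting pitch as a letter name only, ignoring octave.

A#

The capo raises the open D3 by 2 semitones to E3; fretting 6 more gives D3 + 2 + 6 = D3 + 8 semitones, landing on A#.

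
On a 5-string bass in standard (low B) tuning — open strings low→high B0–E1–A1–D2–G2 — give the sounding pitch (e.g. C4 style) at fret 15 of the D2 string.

F3

D2 is MIDI 38. Adding 15 gives 53, which is F3.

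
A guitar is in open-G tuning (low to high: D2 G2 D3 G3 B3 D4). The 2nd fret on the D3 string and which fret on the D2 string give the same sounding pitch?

14

Fret 2 on D3 is MIDI 50 + 2 = 52 (E3). On the D2 string (open MIDI 38), that pitch is 52 − 38 = fret 14.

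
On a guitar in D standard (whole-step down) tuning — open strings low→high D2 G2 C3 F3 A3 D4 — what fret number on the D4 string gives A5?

19

A5 is 19 semitones above the open D4 (D–D#–E–F–…–G–G#–A), so it sits at fret 19.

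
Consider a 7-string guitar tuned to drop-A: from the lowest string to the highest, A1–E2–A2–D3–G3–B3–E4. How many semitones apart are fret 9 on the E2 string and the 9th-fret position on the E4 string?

24 semitones

E2 at fret 9 → C#3 (MIDI 49); E4 at fret 9 → C#5 (MIDI 73).
49 − 73 = -24, so the two pitches are 24 semitones apart, with C#5 the higher.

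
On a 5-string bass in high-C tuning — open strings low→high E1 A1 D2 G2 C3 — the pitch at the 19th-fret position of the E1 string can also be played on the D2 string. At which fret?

E1 at fret 19 is E1 + 19 semitones = B2.
The open D2 string is 10 semitones above the open E1, so the same pitch on the D2 string lies at fret 19 − 10 = 9.

9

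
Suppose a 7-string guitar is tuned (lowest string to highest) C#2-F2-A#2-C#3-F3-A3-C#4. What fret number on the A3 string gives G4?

10

G4 is 10 semitones above the open A3 (A–A#–B–C–…–F–F#–G), so it sits at fret 10.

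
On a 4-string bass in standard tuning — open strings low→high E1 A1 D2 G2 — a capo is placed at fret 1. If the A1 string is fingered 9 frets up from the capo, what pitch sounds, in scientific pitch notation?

G2

The capo raises the open A1 by 1 semitone to A♯1; fretting 9 more gives A1 + 1 + 9 = A1 + 10 semitones = G2.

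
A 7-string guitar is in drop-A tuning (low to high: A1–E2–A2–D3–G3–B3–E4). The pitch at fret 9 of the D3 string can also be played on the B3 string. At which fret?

Fret 9 on D3 is MIDI 50 + 9 = 59 (B3). On the B3 string (open MIDI 59), that pitch is 59 − 59 = fret 0.

0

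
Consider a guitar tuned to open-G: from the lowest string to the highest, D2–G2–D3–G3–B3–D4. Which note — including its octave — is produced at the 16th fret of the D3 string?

F#4

Each fret is one semitone, so D3 + 16 = F#4.
(Equivalently spelled Gb4.)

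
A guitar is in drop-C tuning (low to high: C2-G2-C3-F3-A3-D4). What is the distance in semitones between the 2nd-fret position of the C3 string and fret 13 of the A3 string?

20 semitones

C3 at fret 2 → D3 (MIDI 50); A3 at fret 13 → A#4 (MIDI 70).
50 − 70 = -20, so the two pitches are 20 semitones apart, with A#4 the higher.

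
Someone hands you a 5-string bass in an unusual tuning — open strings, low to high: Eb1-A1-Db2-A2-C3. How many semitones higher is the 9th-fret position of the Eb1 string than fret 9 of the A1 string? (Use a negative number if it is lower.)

-6 semitones

Eb1 at fret 9 → C2 (MIDI 36); A1 at fret 9 → Gb2 (MIDI 42).
36 − 42 = -6, so the two pitches are 6 semitones apart.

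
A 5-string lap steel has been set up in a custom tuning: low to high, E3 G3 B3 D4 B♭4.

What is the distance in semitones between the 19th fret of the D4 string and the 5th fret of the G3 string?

D4 at fret 19 → A5 (MIDI 81); G3 at fret 5 → C4 (MIDI 60).
81 − 60 = 21, so the two pitches are 21 semitones apart, with A5 the higher.

21 semitones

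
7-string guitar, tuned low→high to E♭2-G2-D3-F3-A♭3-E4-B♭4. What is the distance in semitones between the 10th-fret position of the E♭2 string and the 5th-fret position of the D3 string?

E♭2 at fret 10 → D♭3 (MIDI 49); D3 at fret 5 → G3 (MIDI 55).
49 − 55 = -6, so the two pitches are 6 semitones apart, with G3 the higher.

6 semitones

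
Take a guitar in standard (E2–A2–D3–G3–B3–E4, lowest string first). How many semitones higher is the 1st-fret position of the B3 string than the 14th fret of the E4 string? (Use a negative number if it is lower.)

B3 at fret 1 → C4 (MIDI 60); E4 at fret 14 → F#5 (MIDI 78).
60 − 78 = -18, so the two pitches are 18 semitones apart.

-18 semitones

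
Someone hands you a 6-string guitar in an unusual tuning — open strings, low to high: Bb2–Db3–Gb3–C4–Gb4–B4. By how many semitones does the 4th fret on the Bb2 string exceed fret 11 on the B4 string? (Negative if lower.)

-32 semitones

Bb2 at fret 4 → D3 (MIDI 50); B4 at fret 11 → Bb5 (MIDI 82).
50 − 82 = -32, so the two pitches are 32 semitones apart.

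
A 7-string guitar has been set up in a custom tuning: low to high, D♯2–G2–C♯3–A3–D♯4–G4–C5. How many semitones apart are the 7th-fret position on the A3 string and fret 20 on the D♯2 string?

A3 at fret 7 → E4 (MIDI 64); D♯2 at fret 20 → B3 (MIDI 59).
64 − 59 = 5, so the two pitches are 5 semitones apart, with E4 the higher.

5 semitones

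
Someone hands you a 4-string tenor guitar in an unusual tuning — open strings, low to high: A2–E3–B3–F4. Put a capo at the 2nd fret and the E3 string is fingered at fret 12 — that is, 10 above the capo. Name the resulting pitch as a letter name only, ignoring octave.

The capo raises the open E3 by 2 semitones to Gb3; fretting 10 more gives E3 + 2 + 10 = E3 + 12 semitones, landing on E.

E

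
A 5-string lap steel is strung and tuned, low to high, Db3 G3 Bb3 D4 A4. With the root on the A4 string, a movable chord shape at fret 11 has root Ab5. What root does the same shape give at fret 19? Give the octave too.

E6

Moving from fret 11 to fret 19 shifts the root by 8 semitones.
Ab5 up 8 semitones is E6.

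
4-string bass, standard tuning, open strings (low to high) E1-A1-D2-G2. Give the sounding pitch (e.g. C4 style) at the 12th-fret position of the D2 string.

D3

Each fret is one semitone, so D2 + 12 = D3.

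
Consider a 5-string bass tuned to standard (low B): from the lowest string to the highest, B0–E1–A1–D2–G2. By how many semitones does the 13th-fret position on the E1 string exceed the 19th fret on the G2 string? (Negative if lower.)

E1 at fret 13 → F2 (MIDI 41); G2 at fret 19 → D4 (MIDI 62).
41 − 62 = -21, so the two pitches are 21 semitones apart.

-21 semitones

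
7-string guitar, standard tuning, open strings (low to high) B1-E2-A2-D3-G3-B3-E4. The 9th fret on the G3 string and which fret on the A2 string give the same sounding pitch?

G3 at fret 9 is G3 + 9 semitones = E4.
The open A2 string is 10 semitones below the open G3, so the same pitch on the A2 string lies at fret 9 + 10 = 19.

19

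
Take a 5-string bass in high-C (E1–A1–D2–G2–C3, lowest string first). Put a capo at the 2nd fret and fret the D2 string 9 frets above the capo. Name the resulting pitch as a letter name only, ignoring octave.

C#

The capo raises the open D2 by 2 semitones to E2; fretting 9 more gives D2 + 2 + 9 = D2 + 11 semitones, landing on C#.
(Also written Db.)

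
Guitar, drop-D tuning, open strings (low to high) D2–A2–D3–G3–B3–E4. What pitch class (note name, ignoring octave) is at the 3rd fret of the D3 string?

F

The open D3 string plus 3 semitones: D–D#–E–F.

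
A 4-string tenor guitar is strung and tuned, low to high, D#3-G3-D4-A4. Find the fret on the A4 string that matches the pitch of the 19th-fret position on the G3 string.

5

Fret 19 on G3 is MIDI 55 + 19 = 74 (D5). On the A4 string (open MIDI 69), that pitch is 74 − 69 = fret 5.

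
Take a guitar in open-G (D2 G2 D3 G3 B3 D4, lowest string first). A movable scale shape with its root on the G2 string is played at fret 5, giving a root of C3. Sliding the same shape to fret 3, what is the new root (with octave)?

Moving from fret 5 to fret 3 shifts the root by -2 semitones.
C3 down 2 semitones is A♯2.

A♯2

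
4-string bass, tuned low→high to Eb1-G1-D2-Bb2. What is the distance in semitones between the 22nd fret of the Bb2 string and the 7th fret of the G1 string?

Bb2 at fret 22 → Ab4 (MIDI 68); G1 at fret 7 → D2 (MIDI 38).
68 − 38 = 30, so the two pitches are 30 semitones apart, with Ab4 the higher.

30 semitones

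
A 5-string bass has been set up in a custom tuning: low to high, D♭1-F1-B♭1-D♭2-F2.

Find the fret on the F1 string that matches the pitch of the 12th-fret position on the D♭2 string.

20

Fret 12 on D♭2 is MIDI 37 + 12 = 49 (D♭3). On the F1 string (open MIDI 29), that pitch is 49 − 29 = fret 20.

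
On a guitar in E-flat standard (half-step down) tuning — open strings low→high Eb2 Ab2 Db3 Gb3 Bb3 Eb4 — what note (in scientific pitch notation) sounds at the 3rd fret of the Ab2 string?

Ab2 is MIDI 44. Adding 3 gives 47, which is B2.

B2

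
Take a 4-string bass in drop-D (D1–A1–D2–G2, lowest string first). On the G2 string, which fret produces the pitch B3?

B3 is 16 semitones above the open G2 (G–G#–A–A#–…–A–A#–B), so it sits at fret 16.

16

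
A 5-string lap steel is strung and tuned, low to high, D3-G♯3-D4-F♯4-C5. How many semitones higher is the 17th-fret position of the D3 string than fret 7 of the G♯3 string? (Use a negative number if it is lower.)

D3 at fret 17 → G4 (MIDI 67); G♯3 at fret 7 → D♯4 (MIDI 63).
67 − 63 = 4, so the two pitches are 4 semitones apart.

4 semitones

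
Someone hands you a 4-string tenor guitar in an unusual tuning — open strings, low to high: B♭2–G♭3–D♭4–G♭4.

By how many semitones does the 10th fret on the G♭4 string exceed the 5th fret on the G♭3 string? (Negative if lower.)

17 semitones

G♭4 at fret 10 → E5 (MIDI 76); G♭3 at fret 5 → B3 (MIDI 59).
76 − 59 = 17, so the two pitches are 17 semitones apart.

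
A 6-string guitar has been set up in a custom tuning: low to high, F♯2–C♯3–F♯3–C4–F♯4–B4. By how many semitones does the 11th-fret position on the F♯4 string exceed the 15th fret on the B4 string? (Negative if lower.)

-9 semitones

F♯4 at fret 11 → F5 (MIDI 77); B4 at fret 15 → D6 (MIDI 86).
77 − 86 = -9, so the two pitches are 9 semitones apart.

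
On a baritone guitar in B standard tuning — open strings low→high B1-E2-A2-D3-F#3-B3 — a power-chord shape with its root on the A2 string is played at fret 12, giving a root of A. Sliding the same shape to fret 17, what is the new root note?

D

Moving from fret 12 to fret 17 shifts the root by 5 semitones.
A up 5 semitones is D.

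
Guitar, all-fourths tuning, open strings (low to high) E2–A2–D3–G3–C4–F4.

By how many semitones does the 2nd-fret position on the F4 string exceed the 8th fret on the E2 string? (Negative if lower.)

19 semitones

F4 at fret 2 → G4 (MIDI 67); E2 at fret 8 → C3 (MIDI 48).
67 − 48 = 19, so the two pitches are 19 semitones apart.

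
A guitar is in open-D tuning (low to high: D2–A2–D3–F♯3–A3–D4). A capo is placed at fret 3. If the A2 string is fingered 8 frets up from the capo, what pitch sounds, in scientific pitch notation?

G♯3

The capo raises the open A2 by 3 semitones to C3; fretting 8 more gives A2 + 3 + 8 = A2 + 11 semitones = G♯3.
(Also written A♭.)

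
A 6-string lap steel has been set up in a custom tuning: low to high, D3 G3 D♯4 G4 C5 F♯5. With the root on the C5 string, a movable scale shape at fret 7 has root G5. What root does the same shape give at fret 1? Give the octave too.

Moving from fret 7 to fret 1 shifts the root by -6 semitones.
G5 down 6 semitones is C♯5.

C♯5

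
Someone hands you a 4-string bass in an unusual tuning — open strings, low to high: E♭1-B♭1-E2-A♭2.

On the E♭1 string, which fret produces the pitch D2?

D2 is 11 semitones above the open E♭1 (Eb–E–F–Gb–…–C–Db–D), so it sits at fret 11.

11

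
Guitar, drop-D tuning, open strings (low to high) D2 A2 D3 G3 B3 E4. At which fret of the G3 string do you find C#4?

6

C#4 is 6 semitones above the open G3 (G–G#–A–A#–B–C–C#), so it sits at fret 6.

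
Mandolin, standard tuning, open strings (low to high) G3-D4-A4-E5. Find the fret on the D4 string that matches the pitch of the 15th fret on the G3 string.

8

G3 at fret 15 is G3 + 15 semitones = A♯4.
The open D4 string is 7 semitones above the open G3, so the same pitch on the D4 string lies at fret 15 − 7 = 8.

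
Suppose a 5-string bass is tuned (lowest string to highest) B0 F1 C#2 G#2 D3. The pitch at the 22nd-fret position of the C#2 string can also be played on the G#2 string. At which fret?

15

C#2 at fret 22 is C#2 + 22 semitones = B3.
The open G#2 string is 7 semitones above the open C#2, so the same pitch on the G#2 string lies at fret 22 − 7 = 15.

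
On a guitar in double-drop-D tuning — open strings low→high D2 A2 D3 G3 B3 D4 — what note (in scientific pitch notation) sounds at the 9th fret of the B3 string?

B3 is MIDI 59. Adding 9 gives 68, which is G#4.

G#4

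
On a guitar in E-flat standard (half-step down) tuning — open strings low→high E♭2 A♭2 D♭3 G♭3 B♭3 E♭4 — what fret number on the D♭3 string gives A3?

8

A3 is 8 semitones above the open D♭3 (Db–D–Eb–E–F–Gb–G–Ab–A), so it sits at fret 8.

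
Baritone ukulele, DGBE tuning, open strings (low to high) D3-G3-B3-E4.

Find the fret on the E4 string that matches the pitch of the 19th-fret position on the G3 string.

G3 at fret 19 is G3 + 19 semitones = D5.
The open E4 string is 9 semitones above the open G3, so the same pitch on the E4 string lies at fret 19 − 9 = 10.

10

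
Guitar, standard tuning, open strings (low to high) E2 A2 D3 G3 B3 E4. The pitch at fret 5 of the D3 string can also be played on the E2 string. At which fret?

15

Fret 5 on D3 is MIDI 50 + 5 = 55 (G3). On the E2 string (open MIDI 40), that pitch is 55 − 40 = fret 15.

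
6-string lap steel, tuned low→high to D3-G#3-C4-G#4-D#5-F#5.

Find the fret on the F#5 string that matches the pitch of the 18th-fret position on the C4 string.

0

C4 at fret 18 is C4 + 18 semitones = F#5.
The open F#5 string is 18 semitones above the open C4, so the same pitch on the F#5 string lies at fret 18 − 18 = 0.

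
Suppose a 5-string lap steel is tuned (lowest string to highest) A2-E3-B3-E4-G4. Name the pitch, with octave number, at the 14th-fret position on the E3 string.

F#4

Each fret is one semitone, so E3 + 14 = F#4.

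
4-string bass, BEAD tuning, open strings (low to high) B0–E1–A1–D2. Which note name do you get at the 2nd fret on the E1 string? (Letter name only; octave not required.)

F#

Each fret is one semitone, so E1 + 2 = F#.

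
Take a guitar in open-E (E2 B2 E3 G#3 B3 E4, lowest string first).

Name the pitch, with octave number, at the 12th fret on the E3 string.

E3 is MIDI 52. Adding 12 gives 64, which is E4.

E4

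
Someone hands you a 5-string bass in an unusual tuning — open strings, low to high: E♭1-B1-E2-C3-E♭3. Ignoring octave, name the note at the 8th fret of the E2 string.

Each fret is one semitone, so E2 + 8 = C.

C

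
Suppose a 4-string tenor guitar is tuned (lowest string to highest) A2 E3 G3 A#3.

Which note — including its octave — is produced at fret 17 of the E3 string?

A4

E3 is MIDI 52. Adding 17 gives 69, which is A4.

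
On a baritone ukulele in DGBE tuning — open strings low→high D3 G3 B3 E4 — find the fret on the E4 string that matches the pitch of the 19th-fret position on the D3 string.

Fret 19 on D3 is MIDI 50 + 19 = 69 (A4). On the E4 string (open MIDI 64), that pitch is 69 − 64 = fret 5.

5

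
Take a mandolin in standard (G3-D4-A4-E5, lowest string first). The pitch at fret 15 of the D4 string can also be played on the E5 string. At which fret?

1

D4 at fret 15 is D4 + 15 semitones = F5.
The open E5 string is 14 semitones above the open D4, so the same pitch on the E5 string lies at fret 15 − 14 = 1.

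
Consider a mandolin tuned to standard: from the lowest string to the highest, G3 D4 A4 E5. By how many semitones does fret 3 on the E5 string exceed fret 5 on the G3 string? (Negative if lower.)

19 semitones

E5 at fret 3 → G5 (MIDI 79); G3 at fret 5 → C4 (MIDI 60).
79 − 60 = 19, so the two pitches are 19 semitones apart.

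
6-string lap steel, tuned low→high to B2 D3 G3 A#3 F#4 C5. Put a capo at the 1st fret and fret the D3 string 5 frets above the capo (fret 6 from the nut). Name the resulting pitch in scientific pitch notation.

G#3

The capo raises the open D3 by 1 semitone to D#3; fretting 5 more gives D3 + 1 + 5 = D3 + 6 semitones = G#3.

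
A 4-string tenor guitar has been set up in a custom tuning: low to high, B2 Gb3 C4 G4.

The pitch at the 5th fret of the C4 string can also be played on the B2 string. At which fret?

Fret 5 on C4 is MIDI 60 + 5 = 65 (F4). On the B2 string (open MIDI 47), that pitch is 65 − 47 = fret 18.

18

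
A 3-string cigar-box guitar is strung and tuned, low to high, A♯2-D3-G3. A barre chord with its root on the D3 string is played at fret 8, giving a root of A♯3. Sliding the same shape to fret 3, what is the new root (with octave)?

F3

Moving from fret 8 to fret 3 shifts the root by -5 semitones.
A♯3 down 5 semitones is F3.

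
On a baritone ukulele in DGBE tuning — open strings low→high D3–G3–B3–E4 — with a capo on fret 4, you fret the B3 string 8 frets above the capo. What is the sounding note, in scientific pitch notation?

B4

The capo raises the open B3 by 4 semitones to D#4; fretting 8 more gives B3 + 4 + 8 = B3 + 12 semitones = B4.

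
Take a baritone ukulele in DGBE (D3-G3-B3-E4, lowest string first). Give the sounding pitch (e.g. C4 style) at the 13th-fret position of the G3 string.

G#4

Each fret is one semitone, so G3 + 13 = G#4.
(Equivalently spelled Ab4.)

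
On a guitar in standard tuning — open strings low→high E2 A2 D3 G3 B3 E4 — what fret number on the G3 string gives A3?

2

A3 is 2 semitones above the open G3 (G–G#–A), so it sits at fret 2.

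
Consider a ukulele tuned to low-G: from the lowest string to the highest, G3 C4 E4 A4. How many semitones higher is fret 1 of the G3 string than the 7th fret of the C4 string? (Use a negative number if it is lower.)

G3 at fret 1 → G♯3 (MIDI 56); C4 at fret 7 → G4 (MIDI 67).
56 − 67 = -11, so the two pitches are 11 semitones apart.

-11 semitones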